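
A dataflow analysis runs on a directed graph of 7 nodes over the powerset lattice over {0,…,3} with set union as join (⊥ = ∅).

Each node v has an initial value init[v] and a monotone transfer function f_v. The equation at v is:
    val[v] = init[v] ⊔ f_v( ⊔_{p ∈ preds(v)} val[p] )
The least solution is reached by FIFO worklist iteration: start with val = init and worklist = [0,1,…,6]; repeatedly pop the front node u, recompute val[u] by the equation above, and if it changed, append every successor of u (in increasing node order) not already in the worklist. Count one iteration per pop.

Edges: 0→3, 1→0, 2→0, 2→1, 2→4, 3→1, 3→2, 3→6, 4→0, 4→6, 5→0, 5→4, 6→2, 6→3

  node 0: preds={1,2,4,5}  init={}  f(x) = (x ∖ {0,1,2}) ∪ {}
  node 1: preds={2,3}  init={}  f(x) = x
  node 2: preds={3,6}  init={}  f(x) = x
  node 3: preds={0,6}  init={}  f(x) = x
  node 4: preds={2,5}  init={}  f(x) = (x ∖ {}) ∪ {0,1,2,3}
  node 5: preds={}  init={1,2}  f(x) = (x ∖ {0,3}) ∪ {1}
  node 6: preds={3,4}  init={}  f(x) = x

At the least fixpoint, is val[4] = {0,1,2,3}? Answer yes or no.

yes

Iteration log — 16 steps:
  step 1. node 0  ⊔preds={1,2}  new={}  stable
  step 2. node 1  ⊔preds={}  new={}  stable
  step 3. node 2  ⊔preds={}  new={}  stable
  step 4. node 3  ⊔preds={}  new={}  stable
  step 5. node 4  ⊔preds={1,2}  new={0,1,2,3}  old={}  +wl: 0
  step 6. node 5  ⊔preds={}  new={1,2}  stable
  step 7. node 6  ⊔preds={0,1,2,3}  new={0,1,2,3}  old={}  +wl: 2,3
  step 8. node 0  ⊔preds={0,1,2,3}  new={3}  old={}  +wl: 
  step 9. node 2  ⊔preds={0,1,2,3}  new={0,1,2,3}  old={}  +wl: 0,1,4
  step 10. node 3  ⊔preds={0,1,2,3}  new={0,1,2,3}  old={}  +wl: 2,6
  step 11. node 0  ⊔preds={0,1,2,3}  new={3}  stable
  step 12. node 1  ⊔preds={0,1,2,3}  new={0,1,2,3}  old={}  +wl: 0
  step 13. node 4  ⊔preds={0,1,2,3}  new={0,1,2,3}  stable
  step 14. node 2  ⊔preds={0,1,2,3}  new={0,1,2,3}  stable
  step 15. node 6  ⊔preds={0,1,2,3}  new={0,1,2,3}  stable
  step 16. node 0  ⊔preds={0,1,2,3}  new={3}  stable

Least fixpoint reached:
  node 0: {3}
  node 1: {0,1,2,3}
  node 2: {0,1,2,3}
  node 3: {0,1,2,3}
  node 4: {0,1,2,3}
  node 5: {1,2}
  node 6: {0,1,2,3}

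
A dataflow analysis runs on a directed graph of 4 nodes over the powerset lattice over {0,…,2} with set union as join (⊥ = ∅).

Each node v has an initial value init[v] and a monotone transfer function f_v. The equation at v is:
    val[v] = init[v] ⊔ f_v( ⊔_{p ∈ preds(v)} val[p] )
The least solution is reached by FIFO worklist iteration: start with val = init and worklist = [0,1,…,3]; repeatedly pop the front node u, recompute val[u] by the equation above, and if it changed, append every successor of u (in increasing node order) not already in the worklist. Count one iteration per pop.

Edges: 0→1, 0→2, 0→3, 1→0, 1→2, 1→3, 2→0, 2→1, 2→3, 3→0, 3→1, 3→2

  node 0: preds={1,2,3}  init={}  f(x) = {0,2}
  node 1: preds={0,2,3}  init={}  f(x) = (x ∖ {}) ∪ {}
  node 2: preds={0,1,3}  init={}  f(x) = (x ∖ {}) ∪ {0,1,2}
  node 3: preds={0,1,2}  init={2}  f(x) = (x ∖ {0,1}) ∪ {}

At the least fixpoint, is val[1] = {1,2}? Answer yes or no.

Trace (9 dequeues):
  [1] u=0 | in {2} | out {0,2} | prev {} | push {}
  [2] u=1 | in {0,2} | out {0,2} | prev {} | push {0}
  [3] u=2 | in {0,2} | out {0,1,2} | prev {} | push {1}
  [4] u=3 | in {0,1,2} | out {2} | ==
  [5] u=0 | in {0,1,2} | out {0,2} | ==
  [6] u=1 | in {0,1,2} | out {0,1,2} | prev {0,2} | push {0,2,3}
  [7] u=0 | in {0,1,2} | out {0,2} | ==
  [8] u=2 | in {0,1,2} | out {0,1,2} | ==
  [9] u=3 | in {0,1,2} | out {2} | ==

Converged values:
  [0] {0,2}
  [1] {0,1,2}
  [2] {0,1,2}
  [3] {2}

no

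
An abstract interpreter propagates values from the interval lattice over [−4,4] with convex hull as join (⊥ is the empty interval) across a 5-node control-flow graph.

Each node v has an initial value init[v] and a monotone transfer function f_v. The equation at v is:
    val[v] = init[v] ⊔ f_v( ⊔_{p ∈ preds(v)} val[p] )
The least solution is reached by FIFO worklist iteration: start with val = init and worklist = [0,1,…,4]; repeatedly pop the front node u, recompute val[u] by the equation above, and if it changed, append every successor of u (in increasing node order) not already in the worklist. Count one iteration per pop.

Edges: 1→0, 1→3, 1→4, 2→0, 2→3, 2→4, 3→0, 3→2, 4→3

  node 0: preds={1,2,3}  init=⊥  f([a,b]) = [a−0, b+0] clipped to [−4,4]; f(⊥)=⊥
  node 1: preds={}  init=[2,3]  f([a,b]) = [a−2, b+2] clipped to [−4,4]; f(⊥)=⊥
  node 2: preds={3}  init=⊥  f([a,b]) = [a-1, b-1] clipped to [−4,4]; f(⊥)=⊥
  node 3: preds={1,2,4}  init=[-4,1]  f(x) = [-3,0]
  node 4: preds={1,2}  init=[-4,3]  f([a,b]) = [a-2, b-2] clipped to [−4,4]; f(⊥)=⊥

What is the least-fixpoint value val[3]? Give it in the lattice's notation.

[-4,1]

Iteration log — 6 steps:
  step 1. node 0  ⊔preds=[-4,3]  new=[-4,3]  old=⊥  +wl: 
  step 2. node 1  ⊔preds=⊥  new=[2,3]  stable
  step 3. node 2  ⊔preds=[-4,1]  new=[-4,0]  old=⊥  +wl: 0
  step 4. node 3  ⊔preds=[-4,3]  new=[-4,1]  stable
  step 5. node 4  ⊔preds=[-4,3]  new=[-4,3]  stable
  step 6. node 0  ⊔preds=[-4,3]  new=[-4,3]  stable

Least fixpoint reached:
  node 0: [-4,3]
  node 1: [2,3]
  node 2: [-4,0]
  node 3: [-4,1]
  node 4: [-4,3]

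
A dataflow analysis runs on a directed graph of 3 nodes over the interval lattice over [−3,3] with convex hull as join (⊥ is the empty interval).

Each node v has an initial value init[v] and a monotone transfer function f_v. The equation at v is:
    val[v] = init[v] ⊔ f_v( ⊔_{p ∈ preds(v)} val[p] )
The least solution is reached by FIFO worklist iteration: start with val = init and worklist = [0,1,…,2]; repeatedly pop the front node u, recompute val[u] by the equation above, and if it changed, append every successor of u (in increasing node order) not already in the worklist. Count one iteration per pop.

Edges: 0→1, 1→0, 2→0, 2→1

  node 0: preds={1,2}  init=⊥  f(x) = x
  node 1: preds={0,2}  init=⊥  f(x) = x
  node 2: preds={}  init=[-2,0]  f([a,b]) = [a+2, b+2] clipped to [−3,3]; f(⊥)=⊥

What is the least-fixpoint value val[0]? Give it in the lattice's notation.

[-2,0]

Trace (4 dequeues):
  [1] u=0 | in [-2,0] | out [-2,0] | prev ⊥ | push {}
  [2] u=1 | in [-2,0] | out [-2,0] | prev ⊥ | push {0}
  [3] u=2 | in ⊥ | out [-2,0] | ==
  [4] u=0 | in [-2,0] | out [-2,0] | ==

Converged values:
  [0] [-2,0]
  [1] [-2,0]
  [2] [-2,0]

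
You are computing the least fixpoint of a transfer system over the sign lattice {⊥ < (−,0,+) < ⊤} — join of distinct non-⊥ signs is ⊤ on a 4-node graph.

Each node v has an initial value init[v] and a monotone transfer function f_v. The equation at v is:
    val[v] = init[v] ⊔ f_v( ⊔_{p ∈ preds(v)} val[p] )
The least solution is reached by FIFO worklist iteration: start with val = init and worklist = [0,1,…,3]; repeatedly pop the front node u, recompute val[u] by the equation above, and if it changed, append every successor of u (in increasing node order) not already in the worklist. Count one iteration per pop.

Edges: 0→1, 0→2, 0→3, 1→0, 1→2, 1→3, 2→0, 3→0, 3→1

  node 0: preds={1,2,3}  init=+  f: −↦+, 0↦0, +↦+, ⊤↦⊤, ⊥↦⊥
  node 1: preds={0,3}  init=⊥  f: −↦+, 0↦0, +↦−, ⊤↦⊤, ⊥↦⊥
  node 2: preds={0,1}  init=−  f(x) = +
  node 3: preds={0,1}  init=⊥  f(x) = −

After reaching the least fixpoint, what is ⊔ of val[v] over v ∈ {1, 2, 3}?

Worklist (9 pops):
  #1 pop 0: in=− → + (no change)
  #2 pop 1: in=+ → − (was ⊥); enqueue [0]
  #3 pop 2: in=⊤ → ⊤ (was −); enqueue []
  #4 pop 3: in=⊤ → − (was ⊥); enqueue [1]
  #5 pop 0: in=⊤ → ⊤ (was +); enqueue [2,3]
  #6 pop 1: in=⊤ → ⊤ (was −); enqueue [0]
  #7 pop 2: in=⊤ → ⊤ (no change)
  #8 pop 3: in=⊤ → − (no change)
  #9 pop 0: in=⊤ → ⊤ (no change)

Fixpoint:
  val[0] = ⊤
  val[1] = ⊤
  val[2] = ⊤
  val[3] = −

⊤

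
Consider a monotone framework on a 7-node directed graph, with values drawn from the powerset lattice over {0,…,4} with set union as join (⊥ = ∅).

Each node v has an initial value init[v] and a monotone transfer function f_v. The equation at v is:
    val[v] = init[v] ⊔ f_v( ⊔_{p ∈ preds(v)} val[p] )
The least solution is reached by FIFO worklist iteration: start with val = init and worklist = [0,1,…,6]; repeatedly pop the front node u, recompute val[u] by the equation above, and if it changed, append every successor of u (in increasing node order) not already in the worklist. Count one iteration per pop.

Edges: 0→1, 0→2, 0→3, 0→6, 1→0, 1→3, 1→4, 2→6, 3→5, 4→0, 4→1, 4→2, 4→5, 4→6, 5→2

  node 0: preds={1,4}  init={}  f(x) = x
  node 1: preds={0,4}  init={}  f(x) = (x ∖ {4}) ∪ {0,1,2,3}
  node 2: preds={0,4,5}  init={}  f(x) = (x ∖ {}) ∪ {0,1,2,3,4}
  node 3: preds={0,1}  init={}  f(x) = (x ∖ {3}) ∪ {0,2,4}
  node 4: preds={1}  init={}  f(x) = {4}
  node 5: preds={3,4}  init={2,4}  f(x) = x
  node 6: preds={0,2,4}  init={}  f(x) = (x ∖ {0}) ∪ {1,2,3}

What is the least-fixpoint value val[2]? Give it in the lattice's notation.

{0,1,2,3,4}

Trace (12 dequeues):
  [1] u=0 | in {} | out {} | ==
  [2] u=1 | in {} | out {0,1,2,3} | prev {} | push {0}
  [3] u=2 | in {2,4} | out {0,1,2,3,4} | prev {} | push {}
  [4] u=3 | in {0,1,2,3} | out {0,1,2,4} | prev {} | push {}
  [5] u=4 | in {0,1,2,3} | out {4} | prev {} | push {1,2}
  [6] u=5 | in {0,1,2,4} | out {0,1,2,4} | prev {2,4} | push {}
  [7] u=6 | in {0,1,2,3,4} | out {1,2,3,4} | prev {} | push {}
  [8] u=0 | in {0,1,2,3,4} | out {0,1,2,3,4} | prev {} | push {3,6}
  [9] u=1 | in {0,1,2,3,4} | out {0,1,2,3} | ==
  [10] u=2 | in {0,1,2,3,4} | out {0,1,2,3,4} | ==
  [11] u=3 | in {0,1,2,3,4} | out {0,1,2,4} | ==
  [12] u=6 | in {0,1,2,3,4} | out {1,2,3,4} | ==

Converged values:
  [0] {0,1,2,3,4}
  [1] {0,1,2,3}
  [2] {0,1,2,3,4}
  [3] {0,1,2,4}
  [4] {4}
  [5] {0,1,2,4}
  [6] {1,2,3,4}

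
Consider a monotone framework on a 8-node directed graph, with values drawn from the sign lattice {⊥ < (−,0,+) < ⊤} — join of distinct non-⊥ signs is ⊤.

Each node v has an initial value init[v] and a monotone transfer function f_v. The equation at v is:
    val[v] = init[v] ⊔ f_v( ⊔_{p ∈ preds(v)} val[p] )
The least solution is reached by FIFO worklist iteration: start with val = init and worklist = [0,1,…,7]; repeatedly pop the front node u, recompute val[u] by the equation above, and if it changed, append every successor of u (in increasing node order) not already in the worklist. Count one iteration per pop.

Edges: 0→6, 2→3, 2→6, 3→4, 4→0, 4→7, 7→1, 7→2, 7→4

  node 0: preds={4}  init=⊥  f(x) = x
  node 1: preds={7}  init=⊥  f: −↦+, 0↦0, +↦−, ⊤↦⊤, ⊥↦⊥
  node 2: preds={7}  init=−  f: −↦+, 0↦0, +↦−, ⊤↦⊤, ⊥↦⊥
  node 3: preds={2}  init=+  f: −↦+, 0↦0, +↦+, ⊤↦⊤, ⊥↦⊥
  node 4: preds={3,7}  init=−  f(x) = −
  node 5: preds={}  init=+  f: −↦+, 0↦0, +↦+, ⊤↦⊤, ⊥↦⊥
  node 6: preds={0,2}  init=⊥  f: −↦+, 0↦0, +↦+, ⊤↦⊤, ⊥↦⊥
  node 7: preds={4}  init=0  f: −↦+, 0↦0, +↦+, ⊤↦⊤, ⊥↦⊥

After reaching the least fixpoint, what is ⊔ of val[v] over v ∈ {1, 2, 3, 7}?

⊤

Iteration log — 11 steps:
  step 1. node 0  ⊔preds=−  new=−  old=⊥  +wl: 
  step 2. node 1  ⊔preds=0  new=0  old=⊥  +wl: 
  step 3. node 2  ⊔preds=0  new=⊤  old=−  +wl: 
  step 4. node 3  ⊔preds=⊤  new=⊤  old=+  +wl: 
  step 5. node 4  ⊔preds=⊤  new=−  stable
  step 6. node 5  ⊔preds=⊥  new=+  stable
  step 7. node 6  ⊔preds=⊤  new=⊤  old=⊥  +wl: 
  step 8. node 7  ⊔preds=−  new=⊤  old=0  +wl: 1,2,4
  step 9. node 1  ⊔preds=⊤  new=⊤  old=0  +wl: 
  step 10. node 2  ⊔preds=⊤  new=⊤  stable
  step 11. node 4  ⊔preds=⊤  new=−  stable

Least fixpoint reached:
  node 0: −
  node 1: ⊤
  node 2: ⊤
  node 3: ⊤
  node 4: −
  node 5: +
  node 6: ⊤
  node 7: ⊤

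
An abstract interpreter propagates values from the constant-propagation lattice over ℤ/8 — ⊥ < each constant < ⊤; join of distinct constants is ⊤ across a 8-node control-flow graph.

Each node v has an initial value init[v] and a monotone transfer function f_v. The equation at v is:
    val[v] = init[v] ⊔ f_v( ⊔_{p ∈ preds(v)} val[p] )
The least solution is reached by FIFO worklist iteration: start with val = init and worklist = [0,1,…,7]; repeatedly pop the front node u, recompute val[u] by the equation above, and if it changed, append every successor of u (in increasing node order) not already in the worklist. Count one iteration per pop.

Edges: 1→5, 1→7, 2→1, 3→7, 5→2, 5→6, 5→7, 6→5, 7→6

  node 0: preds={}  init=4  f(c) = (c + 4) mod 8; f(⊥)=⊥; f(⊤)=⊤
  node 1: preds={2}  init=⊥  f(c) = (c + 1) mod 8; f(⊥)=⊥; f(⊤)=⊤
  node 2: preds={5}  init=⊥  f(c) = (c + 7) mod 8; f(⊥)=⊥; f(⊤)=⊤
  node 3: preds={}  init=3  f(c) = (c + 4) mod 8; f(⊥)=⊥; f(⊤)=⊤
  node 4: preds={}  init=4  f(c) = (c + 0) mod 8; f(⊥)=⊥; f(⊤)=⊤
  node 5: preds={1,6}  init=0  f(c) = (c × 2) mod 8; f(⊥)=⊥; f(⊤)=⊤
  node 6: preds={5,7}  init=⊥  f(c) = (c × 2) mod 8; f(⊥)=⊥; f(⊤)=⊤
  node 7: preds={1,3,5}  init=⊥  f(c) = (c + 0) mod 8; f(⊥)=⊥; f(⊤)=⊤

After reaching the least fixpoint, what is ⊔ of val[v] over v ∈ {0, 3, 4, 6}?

Trace (19 dequeues):
  [1] u=0 | in ⊥ | out 4 | ==
  [2] u=1 | in ⊥ | out ⊥ | ==
  [3] u=2 | in 0 | out 7 | prev ⊥ | push {1}
  [4] u=3 | in ⊥ | out 3 | ==
  [5] u=4 | in ⊥ | out 4 | ==
  [6] u=5 | in ⊥ | out 0 | ==
  [7] u=6 | in 0 | out 0 | prev ⊥ | push {5}
  [8] u=7 | in ⊤ | out ⊤ | prev ⊥ | push {6}
  [9] u=1 | in 7 | out 0 | prev ⊥ | push {7}
  [10] u=5 | in 0 | out 0 | ==
  [11] u=6 | in ⊤ | out ⊤ | prev 0 | push {5}
  [12] u=7 | in ⊤ | out ⊤ | ==
  [13] u=5 | in ⊤ | out ⊤ | prev 0 | push {2,6,7}
  [14] u=2 | in ⊤ | out ⊤ | prev 7 | push {1}
  [15] u=6 | in ⊤ | out ⊤ | ==
  [16] u=7 | in ⊤ | out ⊤ | ==
  [17] u=1 | in ⊤ | out ⊤ | prev 0 | push {5,7}
  [18] u=5 | in ⊤ | out ⊤ | ==
  [19] u=7 | in ⊤ | out ⊤ | ==

Converged values:
  [0] 4
  [1] ⊤
  [2] ⊤
  [3] 3
  [4] 4
  [5] ⊤
  [6] ⊤
  [7] ⊤

⊤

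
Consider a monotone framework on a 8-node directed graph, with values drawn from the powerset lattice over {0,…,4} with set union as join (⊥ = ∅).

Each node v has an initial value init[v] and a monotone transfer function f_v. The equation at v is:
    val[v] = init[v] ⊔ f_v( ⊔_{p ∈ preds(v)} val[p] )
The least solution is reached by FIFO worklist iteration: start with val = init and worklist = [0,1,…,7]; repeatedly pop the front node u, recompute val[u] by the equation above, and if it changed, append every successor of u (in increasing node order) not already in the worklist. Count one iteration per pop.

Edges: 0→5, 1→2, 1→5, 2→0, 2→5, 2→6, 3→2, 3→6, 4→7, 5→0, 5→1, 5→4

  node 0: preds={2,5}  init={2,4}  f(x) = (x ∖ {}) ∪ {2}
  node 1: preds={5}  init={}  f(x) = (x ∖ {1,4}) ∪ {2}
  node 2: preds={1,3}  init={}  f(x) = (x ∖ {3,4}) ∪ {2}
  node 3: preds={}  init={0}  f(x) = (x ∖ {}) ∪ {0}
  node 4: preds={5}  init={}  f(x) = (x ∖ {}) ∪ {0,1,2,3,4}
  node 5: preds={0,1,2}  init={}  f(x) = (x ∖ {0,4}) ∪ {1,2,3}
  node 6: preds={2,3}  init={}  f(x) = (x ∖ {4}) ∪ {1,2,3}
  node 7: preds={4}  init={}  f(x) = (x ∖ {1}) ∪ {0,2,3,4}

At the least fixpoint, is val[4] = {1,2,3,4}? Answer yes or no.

no

Trace (13 dequeues):
  [1] u=0 | in {} | out {2,4} | ==
  [2] u=1 | in {} | out {2} | prev {} | push {}
  [3] u=2 | in {0,2} | out {0,2} | prev {} | push {0}
  [4] u=3 | in {} | out {0} | ==
  [5] u=4 | in {} | out {0,1,2,3,4} | prev {} | push {}
  [6] u=5 | in {0,2,4} | out {1,2,3} | prev {} | push {1,4}
  [7] u=6 | in {0,2} | out {0,1,2,3} | prev {} | push {}
  [8] u=7 | in {0,1,2,3,4} | out {0,2,3,4} | prev {} | push {}
  [9] u=0 | in {0,1,2,3} | out {0,1,2,3,4} | prev {2,4} | push {5}
  [10] u=1 | in {1,2,3} | out {2,3} | prev {2} | push {2}
  [11] u=4 | in {1,2,3} | out {0,1,2,3,4} | ==
  [12] u=5 | in {0,1,2,3,4} | out {1,2,3} | ==
  [13] u=2 | in {0,2,3} | out {0,2} | ==

Converged values:
  [0] {0,1,2,3,4}
  [1] {2,3}
  [2] {0,2}
  [3] {0}
  [4] {0,1,2,3,4}
  [5] {1,2,3}
  [6] {0,1,2,3}
  [7] {0,2,3,4}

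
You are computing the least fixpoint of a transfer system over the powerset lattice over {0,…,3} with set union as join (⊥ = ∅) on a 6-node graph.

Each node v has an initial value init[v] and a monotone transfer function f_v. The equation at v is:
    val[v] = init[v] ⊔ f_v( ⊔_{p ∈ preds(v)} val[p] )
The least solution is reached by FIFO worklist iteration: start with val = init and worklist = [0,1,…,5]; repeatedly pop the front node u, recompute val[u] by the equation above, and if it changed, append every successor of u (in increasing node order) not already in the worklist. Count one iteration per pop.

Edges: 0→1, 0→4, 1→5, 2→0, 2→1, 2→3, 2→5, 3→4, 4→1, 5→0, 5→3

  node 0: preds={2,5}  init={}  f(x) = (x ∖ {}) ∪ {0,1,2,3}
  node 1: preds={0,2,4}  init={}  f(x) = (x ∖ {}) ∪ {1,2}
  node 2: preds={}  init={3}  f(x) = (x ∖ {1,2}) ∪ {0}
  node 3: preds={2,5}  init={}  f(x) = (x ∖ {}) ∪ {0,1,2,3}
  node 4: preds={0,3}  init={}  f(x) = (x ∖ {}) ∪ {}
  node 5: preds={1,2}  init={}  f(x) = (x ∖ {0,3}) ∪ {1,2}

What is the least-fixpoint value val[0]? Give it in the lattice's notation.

{0,1,2,3}

Trace (9 dequeues):
  [1] u=0 | in {3} | out {0,1,2,3} | prev {} | push {}
  [2] u=1 | in {0,1,2,3} | out {0,1,2,3} | prev {} | push {}
  [3] u=2 | in {} | out {0,3} | prev {3} | push {0,1}
  [4] u=3 | in {0,3} | out {0,1,2,3} | prev {} | push {}
  [5] u=4 | in {0,1,2,3} | out {0,1,2,3} | prev {} | push {}
  [6] u=5 | in {0,1,2,3} | out {1,2} | prev {} | push {3}
  [7] u=0 | in {0,1,2,3} | out {0,1,2,3} | ==
  [8] u=1 | in {0,1,2,3} | out {0,1,2,3} | ==
  [9] u=3 | in {0,1,2,3} | out {0,1,2,3} | ==

Converged values:
  [0] {0,1,2,3}
  [1] {0,1,2,3}
  [2] {0,3}
  [3] {0,1,2,3}
  [4] {0,1,2,3}
  [5] {1,2}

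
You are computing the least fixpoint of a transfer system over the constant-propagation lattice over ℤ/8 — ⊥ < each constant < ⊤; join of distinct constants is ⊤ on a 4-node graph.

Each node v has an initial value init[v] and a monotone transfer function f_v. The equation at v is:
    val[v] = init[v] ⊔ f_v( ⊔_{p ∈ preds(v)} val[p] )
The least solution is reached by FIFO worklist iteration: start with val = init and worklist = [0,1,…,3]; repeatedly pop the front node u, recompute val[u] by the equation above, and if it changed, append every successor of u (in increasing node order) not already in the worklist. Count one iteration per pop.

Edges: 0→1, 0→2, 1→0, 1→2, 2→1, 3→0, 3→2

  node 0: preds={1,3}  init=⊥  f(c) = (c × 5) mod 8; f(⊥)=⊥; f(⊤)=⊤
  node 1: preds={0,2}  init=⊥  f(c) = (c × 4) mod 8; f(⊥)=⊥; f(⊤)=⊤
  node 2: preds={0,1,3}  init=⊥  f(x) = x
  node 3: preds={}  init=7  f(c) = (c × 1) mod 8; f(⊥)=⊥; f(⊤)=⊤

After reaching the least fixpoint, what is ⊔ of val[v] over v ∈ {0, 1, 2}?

⊤

Iteration log — 8 steps:
  step 1. node 0  ⊔preds=7  new=3  old=⊥  +wl: 
  step 2. node 1  ⊔preds=3  new=4  old=⊥  +wl: 0
  step 3. node 2  ⊔preds=⊤  new=⊤  old=⊥  +wl: 1
  step 4. node 3  ⊔preds=⊥  new=7  stable
  step 5. node 0  ⊔preds=⊤  new=⊤  old=3  +wl: 2
  step 6. node 1  ⊔preds=⊤  new=⊤  old=4  +wl: 0
  step 7. node 2  ⊔preds=⊤  new=⊤  stable
  step 8. node 0  ⊔preds=⊤  new=⊤  stable

Least fixpoint reached:
  node 0: ⊤
  node 1: ⊤
  node 2: ⊤
  node 3: 7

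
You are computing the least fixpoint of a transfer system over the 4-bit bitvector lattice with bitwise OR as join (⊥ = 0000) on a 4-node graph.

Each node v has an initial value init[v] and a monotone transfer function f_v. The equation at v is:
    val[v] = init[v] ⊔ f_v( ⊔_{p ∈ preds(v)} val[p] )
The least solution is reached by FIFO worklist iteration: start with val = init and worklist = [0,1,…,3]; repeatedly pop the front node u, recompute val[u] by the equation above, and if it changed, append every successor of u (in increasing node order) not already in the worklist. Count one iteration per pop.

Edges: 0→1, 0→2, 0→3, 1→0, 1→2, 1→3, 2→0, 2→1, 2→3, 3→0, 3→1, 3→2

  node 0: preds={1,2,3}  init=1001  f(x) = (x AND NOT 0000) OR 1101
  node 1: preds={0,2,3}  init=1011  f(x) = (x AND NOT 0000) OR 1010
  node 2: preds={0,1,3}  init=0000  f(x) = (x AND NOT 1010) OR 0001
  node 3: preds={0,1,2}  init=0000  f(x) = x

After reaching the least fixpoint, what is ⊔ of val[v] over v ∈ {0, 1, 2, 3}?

1111

Iteration log — 7 steps:
  step 1. node 0  ⊔preds=1011  new=1111  old=1001  +wl: 
  step 2. node 1  ⊔preds=1111  new=1111  old=1011  +wl: 0
  step 3. node 2  ⊔preds=1111  new=0101  old=0000  +wl: 1
  step 4. node 3  ⊔preds=1111  new=1111  old=0000  +wl: 2
  step 5. node 0  ⊔preds=1111  new=1111  stable
  step 6. node 1  ⊔preds=1111  new=1111  stable
  step 7. node 2  ⊔preds=1111  new=0101  stable

Least fixpoint reached:
  node 0: 1111
  node 1: 1111
  node 2: 0101
  node 3: 1111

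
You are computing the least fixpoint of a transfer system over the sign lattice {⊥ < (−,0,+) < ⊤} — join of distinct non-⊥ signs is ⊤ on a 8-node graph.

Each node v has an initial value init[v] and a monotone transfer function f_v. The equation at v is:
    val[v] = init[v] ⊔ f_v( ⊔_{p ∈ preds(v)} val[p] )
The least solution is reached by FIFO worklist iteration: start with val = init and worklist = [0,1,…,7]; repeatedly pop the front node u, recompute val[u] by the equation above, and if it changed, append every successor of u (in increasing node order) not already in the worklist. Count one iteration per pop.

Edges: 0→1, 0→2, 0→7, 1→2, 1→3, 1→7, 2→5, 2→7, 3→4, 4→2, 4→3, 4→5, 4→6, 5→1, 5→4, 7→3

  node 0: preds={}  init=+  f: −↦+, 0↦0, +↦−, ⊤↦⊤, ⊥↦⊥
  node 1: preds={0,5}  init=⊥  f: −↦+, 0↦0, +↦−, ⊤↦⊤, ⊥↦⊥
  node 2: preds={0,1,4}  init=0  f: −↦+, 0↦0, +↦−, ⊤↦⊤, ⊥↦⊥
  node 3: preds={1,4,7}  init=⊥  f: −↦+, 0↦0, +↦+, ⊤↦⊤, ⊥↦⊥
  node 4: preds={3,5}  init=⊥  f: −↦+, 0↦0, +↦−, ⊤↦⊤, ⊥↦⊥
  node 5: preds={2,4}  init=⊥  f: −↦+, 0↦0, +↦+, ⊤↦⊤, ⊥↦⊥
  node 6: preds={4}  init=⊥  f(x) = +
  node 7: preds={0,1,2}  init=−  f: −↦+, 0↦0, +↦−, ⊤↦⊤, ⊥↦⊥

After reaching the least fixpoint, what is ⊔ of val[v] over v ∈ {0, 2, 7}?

Iteration log — 17 steps:
  step 1. node 0  ⊔preds=⊥  new=+  stable
  step 2. node 1  ⊔preds=+  new=−  old=⊥  +wl: 
  step 3. node 2  ⊔preds=⊤  new=⊤  old=0  +wl: 
  step 4. node 3  ⊔preds=−  new=+  old=⊥  +wl: 
  step 5. node 4  ⊔preds=+  new=−  old=⊥  +wl: 2,3
  step 6. node 5  ⊔preds=⊤  new=⊤  old=⊥  +wl: 1,4
  step 7. node 6  ⊔preds=−  new=+  old=⊥  +wl: 
  step 8. node 7  ⊔preds=⊤  new=⊤  old=−  +wl: 
  step 9. node 2  ⊔preds=⊤  new=⊤  stable
  step 10. node 3  ⊔preds=⊤  new=⊤  old=+  +wl: 
  step 11. node 1  ⊔preds=⊤  new=⊤  old=−  +wl: 2,3,7
  step 12. node 4  ⊔preds=⊤  new=⊤  old=−  +wl: 5,6
  step 13. node 2  ⊔preds=⊤  new=⊤  stable
  step 14. node 3  ⊔preds=⊤  new=⊤  stable
  step 15. node 7  ⊔preds=⊤  new=⊤  stable
  step 16. node 5  ⊔preds=⊤  new=⊤  stable
  step 17. node 6  ⊔preds=⊤  new=+  stable

Least fixpoint reached:
  node 0: +
  node 1: ⊤
  node 2: ⊤
  node 3: ⊤
  node 4: ⊤
  node 5: ⊤
  node 6: +
  node 7: ⊤

⊤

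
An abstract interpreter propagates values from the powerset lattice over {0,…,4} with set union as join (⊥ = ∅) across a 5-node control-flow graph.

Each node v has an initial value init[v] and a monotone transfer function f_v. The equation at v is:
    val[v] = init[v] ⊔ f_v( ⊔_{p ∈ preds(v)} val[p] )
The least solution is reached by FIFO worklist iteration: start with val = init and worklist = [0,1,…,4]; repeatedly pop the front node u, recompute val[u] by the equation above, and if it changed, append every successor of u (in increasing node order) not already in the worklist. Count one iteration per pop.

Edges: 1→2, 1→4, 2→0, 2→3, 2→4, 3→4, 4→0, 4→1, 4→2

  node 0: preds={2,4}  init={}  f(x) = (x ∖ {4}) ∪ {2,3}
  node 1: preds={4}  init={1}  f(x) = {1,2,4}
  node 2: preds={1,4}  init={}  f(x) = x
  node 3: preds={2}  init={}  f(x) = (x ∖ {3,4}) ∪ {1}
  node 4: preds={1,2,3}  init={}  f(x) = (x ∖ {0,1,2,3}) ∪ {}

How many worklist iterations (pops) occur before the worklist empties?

Worklist (8 pops):
  #1 pop 0: in={} → {2,3} (was {}); enqueue []
  #2 pop 1: in={} → {1,2,4} (was {1}); enqueue []
  #3 pop 2: in={1,2,4} → {1,2,4} (was {}); enqueue [0]
  #4 pop 3: in={1,2,4} → {1,2} (was {}); enqueue []
  #5 pop 4: in={1,2,4} → {4} (was {}); enqueue [1,2]
  #6 pop 0: in={1,2,4} → {1,2,3} (was {2,3}); enqueue []
  #7 pop 1: in={4} → {1,2,4} (no change)
  #8 pop 2: in={1,2,4} → {1,2,4} (no change)

Fixpoint:
  val[0] = {1,2,3}
  val[1] = {1,2,4}
  val[2] = {1,2,4}
  val[3] = {1,2}
  val[4] = {4}

8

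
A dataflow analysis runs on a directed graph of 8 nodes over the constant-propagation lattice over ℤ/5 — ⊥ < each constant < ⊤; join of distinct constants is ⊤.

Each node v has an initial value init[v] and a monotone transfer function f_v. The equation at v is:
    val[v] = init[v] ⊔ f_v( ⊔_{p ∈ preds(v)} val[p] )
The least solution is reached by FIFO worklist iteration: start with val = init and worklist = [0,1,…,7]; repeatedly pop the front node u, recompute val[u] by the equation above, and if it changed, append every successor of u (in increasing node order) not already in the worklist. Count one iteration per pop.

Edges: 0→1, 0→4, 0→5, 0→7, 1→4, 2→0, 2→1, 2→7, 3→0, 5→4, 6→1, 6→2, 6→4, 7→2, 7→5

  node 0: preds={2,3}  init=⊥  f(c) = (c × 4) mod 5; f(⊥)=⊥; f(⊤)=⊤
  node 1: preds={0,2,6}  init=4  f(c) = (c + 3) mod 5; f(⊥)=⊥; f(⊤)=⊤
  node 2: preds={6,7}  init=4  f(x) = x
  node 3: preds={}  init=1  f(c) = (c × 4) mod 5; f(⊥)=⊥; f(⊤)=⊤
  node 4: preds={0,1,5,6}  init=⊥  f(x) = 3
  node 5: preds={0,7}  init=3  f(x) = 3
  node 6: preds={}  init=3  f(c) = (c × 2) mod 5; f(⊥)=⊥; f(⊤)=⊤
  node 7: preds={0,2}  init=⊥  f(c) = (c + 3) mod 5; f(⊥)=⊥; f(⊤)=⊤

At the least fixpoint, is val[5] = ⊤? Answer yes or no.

no

Worklist (12 pops):
  #1 pop 0: in=⊤ → ⊤ (was ⊥); enqueue []
  #2 pop 1: in=⊤ → ⊤ (was 4); enqueue []
  #3 pop 2: in=3 → ⊤ (was 4); enqueue [0,1]
  #4 pop 3: in=⊥ → 1 (no change)
  #5 pop 4: in=⊤ → 3 (was ⊥); enqueue []
  #6 pop 5: in=⊤ → 3 (no change)
  #7 pop 6: in=⊥ → 3 (no change)
  #8 pop 7: in=⊤ → ⊤ (was ⊥); enqueue [2,5]
  #9 pop 0: in=⊤ → ⊤ (no change)
  #10 pop 1: in=⊤ → ⊤ (no change)
  #11 pop 2: in=⊤ → ⊤ (no change)
  #12 pop 5: in=⊤ → 3 (no change)

Fixpoint:
  val[0] = ⊤
  val[1] = ⊤
  val[2] = ⊤
  val[3] = 1
  val[4] = 3
  val[5] = 3
  val[6] = 3
  val[7] = ⊤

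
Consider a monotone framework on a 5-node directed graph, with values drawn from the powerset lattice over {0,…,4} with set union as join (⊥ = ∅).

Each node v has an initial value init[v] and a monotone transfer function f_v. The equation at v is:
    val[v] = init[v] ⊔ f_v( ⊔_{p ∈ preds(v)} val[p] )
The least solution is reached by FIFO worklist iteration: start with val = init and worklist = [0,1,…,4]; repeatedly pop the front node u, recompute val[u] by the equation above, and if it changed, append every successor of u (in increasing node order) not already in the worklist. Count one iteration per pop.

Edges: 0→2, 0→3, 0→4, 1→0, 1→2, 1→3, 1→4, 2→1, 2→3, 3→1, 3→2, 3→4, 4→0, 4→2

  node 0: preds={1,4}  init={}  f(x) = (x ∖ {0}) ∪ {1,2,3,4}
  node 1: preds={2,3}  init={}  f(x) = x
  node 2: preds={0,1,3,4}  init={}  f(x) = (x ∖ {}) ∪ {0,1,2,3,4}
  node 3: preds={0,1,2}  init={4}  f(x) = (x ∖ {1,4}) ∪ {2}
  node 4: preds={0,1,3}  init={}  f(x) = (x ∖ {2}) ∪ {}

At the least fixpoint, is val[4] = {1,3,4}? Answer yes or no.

no

Worklist (11 pops):
  #1 pop 0: in={} → {1,2,3,4} (was {}); enqueue []
  #2 pop 1: in={4} → {4} (was {}); enqueue [0]
  #3 pop 2: in={1,2,3,4} → {0,1,2,3,4} (was {}); enqueue [1]
  #4 pop 3: in={0,1,2,3,4} → {0,2,3,4} (was {4}); enqueue [2]
  #5 pop 4: in={0,1,2,3,4} → {0,1,3,4} (was {}); enqueue []
  #6 pop 0: in={0,1,3,4} → {1,2,3,4} (no change)
  #7 pop 1: in={0,1,2,3,4} → {0,1,2,3,4} (was {4}); enqueue [0,3,4]
  #8 pop 2: in={0,1,2,3,4} → {0,1,2,3,4} (no change)
  #9 pop 0: in={0,1,2,3,4} → {1,2,3,4} (no change)
  #10 pop 3: in={0,1,2,3,4} → {0,2,3,4} (no change)
  #11 pop 4: in={0,1,2,3,4} → {0,1,3,4} (no change)

Fixpoint:
  val[0] = {1,2,3,4}
  val[1] = {0,1,2,3,4}
  val[2] = {0,1,2,3,4}
  val[3] = {0,2,3,4}
  val[4] = {0,1,3,4}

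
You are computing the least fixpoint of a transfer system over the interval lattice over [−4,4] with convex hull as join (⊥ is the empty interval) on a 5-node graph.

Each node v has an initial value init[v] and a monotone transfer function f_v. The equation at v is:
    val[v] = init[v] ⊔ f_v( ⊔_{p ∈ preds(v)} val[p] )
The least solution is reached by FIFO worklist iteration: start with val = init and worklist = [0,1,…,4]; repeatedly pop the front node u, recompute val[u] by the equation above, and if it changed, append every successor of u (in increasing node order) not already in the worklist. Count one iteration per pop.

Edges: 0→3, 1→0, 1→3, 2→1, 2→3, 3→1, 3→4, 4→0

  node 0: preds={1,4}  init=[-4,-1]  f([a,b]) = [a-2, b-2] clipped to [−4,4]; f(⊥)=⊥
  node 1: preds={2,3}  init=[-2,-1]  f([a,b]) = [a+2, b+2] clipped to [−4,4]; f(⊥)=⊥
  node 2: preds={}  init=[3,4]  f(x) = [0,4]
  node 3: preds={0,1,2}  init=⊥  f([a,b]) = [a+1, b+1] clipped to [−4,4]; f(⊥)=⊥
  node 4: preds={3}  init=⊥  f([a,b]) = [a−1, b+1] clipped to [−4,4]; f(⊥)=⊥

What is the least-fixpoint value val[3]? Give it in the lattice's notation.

[-3,4]

Trace (8 dequeues):
  [1] u=0 | in [-2,-1] | out [-4,-1] | ==
  [2] u=1 | in [3,4] | out [-2,4] | prev [-2,-1] | push {0}
  [3] u=2 | in ⊥ | out [0,4] | prev [3,4] | push {1}
  [4] u=3 | in [-4,4] | out [-3,4] | prev ⊥ | push {}
  [5] u=4 | in [-3,4] | out [-4,4] | prev ⊥ | push {}
  [6] u=0 | in [-4,4] | out [-4,2] | prev [-4,-1] | push {3}
  [7] u=1 | in [-3,4] | out [-2,4] | ==
  [8] u=3 | in [-4,4] | out [-3,4] | ==

Converged values:
  [0] [-4,2]
  [1] [-2,4]
  [2] [0,4]
  [3] [-3,4]
  [4] [-4,4]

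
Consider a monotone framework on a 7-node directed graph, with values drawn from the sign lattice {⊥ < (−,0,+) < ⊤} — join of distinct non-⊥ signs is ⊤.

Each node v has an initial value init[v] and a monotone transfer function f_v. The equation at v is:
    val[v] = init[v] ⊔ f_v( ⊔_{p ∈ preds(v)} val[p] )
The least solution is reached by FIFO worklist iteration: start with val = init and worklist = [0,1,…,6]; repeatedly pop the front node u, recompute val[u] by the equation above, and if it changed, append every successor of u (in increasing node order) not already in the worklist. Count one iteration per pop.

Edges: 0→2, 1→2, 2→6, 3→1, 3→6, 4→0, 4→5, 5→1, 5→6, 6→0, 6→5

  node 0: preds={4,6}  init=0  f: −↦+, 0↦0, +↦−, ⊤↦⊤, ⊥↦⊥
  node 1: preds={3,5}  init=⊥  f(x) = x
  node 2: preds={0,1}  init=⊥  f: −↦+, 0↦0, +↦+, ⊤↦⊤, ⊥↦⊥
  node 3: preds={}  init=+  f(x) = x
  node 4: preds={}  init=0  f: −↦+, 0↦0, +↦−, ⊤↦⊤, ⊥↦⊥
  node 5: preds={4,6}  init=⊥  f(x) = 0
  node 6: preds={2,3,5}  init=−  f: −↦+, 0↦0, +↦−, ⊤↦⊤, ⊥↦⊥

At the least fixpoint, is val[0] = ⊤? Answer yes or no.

Iteration log — 11 steps:
  step 1. node 0  ⊔preds=⊤  new=⊤  old=0  +wl: 
  step 2. node 1  ⊔preds=+  new=+  old=⊥  +wl: 
  step 3. node 2  ⊔preds=⊤  new=⊤  old=⊥  +wl: 
  step 4. node 3  ⊔preds=⊥  new=+  stable
  step 5. node 4  ⊔preds=⊥  new=0  stable
  step 6. node 5  ⊔preds=⊤  new=0  old=⊥  +wl: 1
  step 7. node 6  ⊔preds=⊤  new=⊤  old=−  +wl: 0,5
  step 8. node 1  ⊔preds=⊤  new=⊤  old=+  +wl: 2
  step 9. node 0  ⊔preds=⊤  new=⊤  stable
  step 10. node 5  ⊔preds=⊤  new=0  stable
  step 11. node 2  ⊔preds=⊤  new=⊤  stable

Least fixpoint reached:
  node 0: ⊤
  node 1: ⊤
  node 2: ⊤
  node 3: +
  node 4: 0
  node 5: 0
  node 6: ⊤

yes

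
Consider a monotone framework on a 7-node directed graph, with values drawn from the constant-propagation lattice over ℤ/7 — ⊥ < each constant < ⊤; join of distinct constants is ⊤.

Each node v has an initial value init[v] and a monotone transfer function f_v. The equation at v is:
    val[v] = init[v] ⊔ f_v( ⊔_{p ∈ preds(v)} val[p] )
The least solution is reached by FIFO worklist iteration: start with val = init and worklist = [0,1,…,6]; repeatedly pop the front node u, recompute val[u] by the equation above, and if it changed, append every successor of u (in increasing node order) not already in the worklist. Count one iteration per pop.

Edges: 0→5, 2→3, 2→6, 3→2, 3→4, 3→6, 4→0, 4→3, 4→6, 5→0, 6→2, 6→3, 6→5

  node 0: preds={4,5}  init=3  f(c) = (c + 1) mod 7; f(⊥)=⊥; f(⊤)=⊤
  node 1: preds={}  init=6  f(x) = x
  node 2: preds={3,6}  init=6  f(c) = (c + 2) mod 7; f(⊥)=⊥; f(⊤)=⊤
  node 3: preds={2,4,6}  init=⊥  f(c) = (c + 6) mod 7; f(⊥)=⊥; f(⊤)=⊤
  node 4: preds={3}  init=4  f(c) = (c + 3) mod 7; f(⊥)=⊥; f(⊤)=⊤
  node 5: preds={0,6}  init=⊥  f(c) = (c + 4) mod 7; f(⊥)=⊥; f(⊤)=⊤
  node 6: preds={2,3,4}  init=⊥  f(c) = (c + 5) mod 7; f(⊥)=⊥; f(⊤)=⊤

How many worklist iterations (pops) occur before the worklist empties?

12

Iteration log — 12 steps:
  step 1. node 0  ⊔preds=4  new=⊤  old=3  +wl: 
  step 2. node 1  ⊔preds=⊥  new=6  stable
  step 3. node 2  ⊔preds=⊥  new=6  stable
  step 4. node 3  ⊔preds=⊤  new=⊤  old=⊥  +wl: 2
  step 5. node 4  ⊔preds=⊤  new=⊤  old=4  +wl: 0,3
  step 6. node 5  ⊔preds=⊤  new=⊤  old=⊥  +wl: 
  step 7. node 6  ⊔preds=⊤  new=⊤  old=⊥  +wl: 5
  step 8. node 2  ⊔preds=⊤  new=⊤  old=6  +wl: 6
  step 9. node 0  ⊔preds=⊤  new=⊤  stable
  step 10. node 3  ⊔preds=⊤  new=⊤  stable
  step 11. node 5  ⊔preds=⊤  new=⊤  stable
  step 12. node 6  ⊔preds=⊤  new=⊤  stable

Least fixpoint reached:
  node 0: ⊤
  node 1: 6
  node 2: ⊤
  node 3: ⊤
  node 4: ⊤
  node 5: ⊤
  node 6: ⊤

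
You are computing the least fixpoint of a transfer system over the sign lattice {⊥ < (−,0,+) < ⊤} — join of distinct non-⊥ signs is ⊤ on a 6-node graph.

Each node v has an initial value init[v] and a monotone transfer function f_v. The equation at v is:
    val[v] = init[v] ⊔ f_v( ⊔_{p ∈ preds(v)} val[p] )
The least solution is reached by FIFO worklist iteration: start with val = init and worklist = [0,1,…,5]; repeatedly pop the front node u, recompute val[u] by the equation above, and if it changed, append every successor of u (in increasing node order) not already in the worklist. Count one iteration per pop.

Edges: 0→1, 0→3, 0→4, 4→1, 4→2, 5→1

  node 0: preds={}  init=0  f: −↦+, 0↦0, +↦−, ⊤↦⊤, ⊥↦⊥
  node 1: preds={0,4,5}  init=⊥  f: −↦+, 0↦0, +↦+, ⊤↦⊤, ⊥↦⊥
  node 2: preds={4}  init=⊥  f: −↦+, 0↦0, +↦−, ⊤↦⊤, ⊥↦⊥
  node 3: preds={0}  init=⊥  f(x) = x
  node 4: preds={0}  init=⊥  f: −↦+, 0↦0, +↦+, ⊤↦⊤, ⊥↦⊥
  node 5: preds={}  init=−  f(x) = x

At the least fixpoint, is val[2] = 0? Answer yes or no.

Iteration log — 8 steps:
  step 1. node 0  ⊔preds=⊥  new=0  stable
  step 2. node 1  ⊔preds=⊤  new=⊤  old=⊥  +wl: 
  step 3. node 2  ⊔preds=⊥  new=⊥  stable
  step 4. node 3  ⊔preds=0  new=0  old=⊥  +wl: 
  step 5. node 4  ⊔preds=0  new=0  old=⊥  +wl: 1,2
  step 6. node 5  ⊔preds=⊥  new=−  stable
  step 7. node 1  ⊔preds=⊤  new=⊤  stable
  step 8. node 2  ⊔preds=0  new=0  old=⊥  +wl: 

Least fixpoint reached:
  node 0: 0
  node 1: ⊤
  node 2: 0
  node 3: 0
  node 4: 0
  node 5: −

yes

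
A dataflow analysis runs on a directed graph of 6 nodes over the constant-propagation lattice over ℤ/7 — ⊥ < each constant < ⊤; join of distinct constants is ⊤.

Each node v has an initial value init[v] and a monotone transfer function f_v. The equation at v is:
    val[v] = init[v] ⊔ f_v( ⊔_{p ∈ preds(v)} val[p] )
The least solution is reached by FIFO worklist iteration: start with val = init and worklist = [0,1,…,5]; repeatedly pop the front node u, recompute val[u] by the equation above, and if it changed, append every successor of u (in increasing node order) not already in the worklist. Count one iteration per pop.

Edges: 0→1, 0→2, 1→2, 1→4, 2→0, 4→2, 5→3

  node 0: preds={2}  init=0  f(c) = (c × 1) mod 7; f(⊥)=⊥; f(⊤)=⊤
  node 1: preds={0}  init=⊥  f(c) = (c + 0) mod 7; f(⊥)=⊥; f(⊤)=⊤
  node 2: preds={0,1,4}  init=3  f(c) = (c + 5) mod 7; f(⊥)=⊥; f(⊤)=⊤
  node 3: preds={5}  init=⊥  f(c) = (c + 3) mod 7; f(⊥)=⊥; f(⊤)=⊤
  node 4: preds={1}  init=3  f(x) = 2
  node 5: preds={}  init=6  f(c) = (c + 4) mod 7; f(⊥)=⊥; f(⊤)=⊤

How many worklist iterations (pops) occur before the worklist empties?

Trace (8 dequeues):
  [1] u=0 | in 3 | out ⊤ | prev 0 | push {}
  [2] u=1 | in ⊤ | out ⊤ | prev ⊥ | push {}
  [3] u=2 | in ⊤ | out ⊤ | prev 3 | push {0}
  [4] u=3 | in 6 | out 2 | prev ⊥ | push {}
  [5] u=4 | in ⊤ | out ⊤ | prev 3 | push {2}
  [6] u=5 | in ⊥ | out 6 | ==
  [7] u=0 | in ⊤ | out ⊤ | ==
  [8] u=2 | in ⊤ | out ⊤ | ==

Converged values:
  [0] ⊤
  [1] ⊤
  [2] ⊤
  [3] 2
  [4] ⊤
  [5] 6

8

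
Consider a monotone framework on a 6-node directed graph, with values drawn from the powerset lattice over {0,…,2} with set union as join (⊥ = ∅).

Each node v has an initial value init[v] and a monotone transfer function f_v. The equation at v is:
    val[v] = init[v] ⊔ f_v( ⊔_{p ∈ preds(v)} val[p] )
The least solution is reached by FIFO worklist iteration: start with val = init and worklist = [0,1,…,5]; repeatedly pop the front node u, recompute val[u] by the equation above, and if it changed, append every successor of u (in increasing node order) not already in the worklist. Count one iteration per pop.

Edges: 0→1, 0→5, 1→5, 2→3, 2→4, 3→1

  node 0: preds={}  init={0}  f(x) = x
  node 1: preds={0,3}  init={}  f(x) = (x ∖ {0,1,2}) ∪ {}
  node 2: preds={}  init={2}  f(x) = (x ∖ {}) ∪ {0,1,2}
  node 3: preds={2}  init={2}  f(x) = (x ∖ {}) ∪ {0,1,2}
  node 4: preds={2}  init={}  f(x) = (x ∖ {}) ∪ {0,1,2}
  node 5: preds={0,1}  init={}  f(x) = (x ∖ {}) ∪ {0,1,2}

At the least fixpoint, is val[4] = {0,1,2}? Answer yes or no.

Trace (7 dequeues):
  [1] u=0 | in {} | out {0} | ==
  [2] u=1 | in {0,2} | out {} | ==
  [3] u=2 | in {} | out {0,1,2} | prev {2} | push {}
  [4] u=3 | in {0,1,2} | out {0,1,2} | prev {2} | push {1}
  [5] u=4 | in {0,1,2} | out {0,1,2} | prev {} | push {}
  [6] u=5 | in {0} | out {0,1,2} | prev {} | push {}
  [7] u=1 | in {0,1,2} | out {} | ==

Converged values:
  [0] {0}
  [1] {}
  [2] {0,1,2}
  [3] {0,1,2}
  [4] {0,1,2}
  [5] {0,1,2}

yes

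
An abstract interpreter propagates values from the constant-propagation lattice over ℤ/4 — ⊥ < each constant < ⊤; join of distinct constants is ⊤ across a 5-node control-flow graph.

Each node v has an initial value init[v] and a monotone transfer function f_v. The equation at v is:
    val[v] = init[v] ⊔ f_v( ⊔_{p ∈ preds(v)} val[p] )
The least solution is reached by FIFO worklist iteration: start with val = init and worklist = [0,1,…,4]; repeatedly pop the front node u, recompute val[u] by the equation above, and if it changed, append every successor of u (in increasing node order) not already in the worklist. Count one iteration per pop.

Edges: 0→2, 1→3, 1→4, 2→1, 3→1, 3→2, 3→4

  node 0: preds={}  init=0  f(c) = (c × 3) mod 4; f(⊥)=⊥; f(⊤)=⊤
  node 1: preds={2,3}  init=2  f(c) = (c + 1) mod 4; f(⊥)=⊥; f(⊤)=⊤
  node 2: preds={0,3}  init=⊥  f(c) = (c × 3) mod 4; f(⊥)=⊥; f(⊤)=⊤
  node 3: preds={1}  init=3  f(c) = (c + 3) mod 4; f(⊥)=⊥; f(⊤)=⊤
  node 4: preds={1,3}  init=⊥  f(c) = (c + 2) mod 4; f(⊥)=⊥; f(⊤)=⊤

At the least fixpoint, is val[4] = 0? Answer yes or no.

no

Trace (7 dequeues):
  [1] u=0 | in ⊥ | out 0 | ==
  [2] u=1 | in 3 | out ⊤ | prev 2 | push {}
  [3] u=2 | in ⊤ | out ⊤ | prev ⊥ | push {1}
  [4] u=3 | in ⊤ | out ⊤ | prev 3 | push {2}
  [5] u=4 | in ⊤ | out ⊤ | prev ⊥ | push {}
  [6] u=1 | in ⊤ | out ⊤ | ==
  [7] u=2 | in ⊤ | out ⊤ | ==

Converged values:
  [0] 0
  [1] ⊤
  [2] ⊤
  [3] ⊤
  [4] ⊤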